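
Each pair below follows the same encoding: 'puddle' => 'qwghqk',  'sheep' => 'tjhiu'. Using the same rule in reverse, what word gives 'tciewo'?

In puddle: p→q is +1, u→w is +2, d→g is +3, d→h is +4 — the shift increases by 1 each position. Each letter shifts forward by (position + 1), i.e. 1, 2, 3, … — the shift grows by one for each successive letter.
Undoing it on tciewo: t−1=s, c−2=a, i−3=f, e−4=a, w−5=r, o−6=i.

safari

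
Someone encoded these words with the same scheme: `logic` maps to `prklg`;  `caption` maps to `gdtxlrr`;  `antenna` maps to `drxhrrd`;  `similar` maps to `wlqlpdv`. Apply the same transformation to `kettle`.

Vowels shift forward by 3 and consonants shift forward by 4.
Applying it to kettle: k(cons)+4=o, e(vowel)+3=h, t(cons)+4=x, t(cons)+4=x, l(cons)+4=p, e(vowel)+3=h.

ohxxph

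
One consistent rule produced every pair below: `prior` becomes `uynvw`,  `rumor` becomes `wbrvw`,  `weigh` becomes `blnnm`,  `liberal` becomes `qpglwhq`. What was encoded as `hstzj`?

close

Shifts by position in prior: pos 0: p→u (+5), pos 1: r→y (+7), pos 2: i→n (+5), pos 3: o→v (+7) — repeating every 2. The shifts repeat in a cycle of length 2: positions 0,1,… shift by +5, +7, then the pattern repeats.
Reversing it on hstzj: h−5=c, s−7=l, t−5=o, z−7=s, j−5=e.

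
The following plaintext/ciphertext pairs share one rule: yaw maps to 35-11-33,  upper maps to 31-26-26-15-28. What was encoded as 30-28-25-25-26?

y is letter #25 and maps to 35: an offset of 10. The number is (letter's place in the alphabet, a=1) + 10.
Undoing it on 30-28-25-25-26: 30→(30−10)÷1=20=t, 28→(28−10)÷1=18=r, 25→(25−10)÷1=15=o, 25→(25−10)÷1=15=o, 26→(26−10)÷1=16=p.

troop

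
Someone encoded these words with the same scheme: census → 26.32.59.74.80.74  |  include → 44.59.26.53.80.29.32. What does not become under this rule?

59.62.77

The formula is n = 3×(alphabet index, a=1) + 17.
For not: n=14→59, o=15→62, t=20→77.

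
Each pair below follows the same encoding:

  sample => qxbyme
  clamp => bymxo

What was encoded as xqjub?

The output letters match the input read backwards, each shifted +12: sample reversed is elpmas. Two steps: reverse the string, then apply a Caesar shift of +12.
Decoding xqjub: shift back: x−12=l, q−12=e, j−12=x, u−12=i, b−12=p → lexip; then reverse → pixel.

pixel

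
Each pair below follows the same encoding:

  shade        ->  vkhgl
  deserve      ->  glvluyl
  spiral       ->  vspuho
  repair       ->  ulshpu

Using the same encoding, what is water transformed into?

zhwlu

The shift depends on letter class: consonant s→v is +3, but vowel a→h is +7. Vowels shift forward by 7 and consonants shift forward by 3.
For water: w(cons)+3=z, a(vowel)+7=h, t(cons)+3=w, e(vowel)+7=l, r(cons)+3=u.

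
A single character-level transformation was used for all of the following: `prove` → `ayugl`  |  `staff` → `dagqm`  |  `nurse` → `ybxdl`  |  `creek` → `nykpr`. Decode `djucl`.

Shifts by position in prove: pos 0: p→a (+11), pos 1: r→y (+7), pos 2: o→u (+6), pos 3: v→g (+11), pos 4: e→l (+7) — repeating every 3. It's a Vigenère-style cipher with numeric key [11,7,6]: position i shifts by key[i mod 3].
Undoing it on djucl: d−11=s, j−7=c, u−6=o, c−11=r, l−7=e.

score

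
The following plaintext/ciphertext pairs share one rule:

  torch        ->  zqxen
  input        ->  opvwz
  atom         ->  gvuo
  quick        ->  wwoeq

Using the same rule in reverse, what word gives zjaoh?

thumb

The shifts repeat in a cycle of length 2: positions 0,1,… shift by +6, +2, then the pattern repeats.
Undoing it on zjaoh: z−6=t, j−2=h, a−6=u, o−2=m, h−6=b.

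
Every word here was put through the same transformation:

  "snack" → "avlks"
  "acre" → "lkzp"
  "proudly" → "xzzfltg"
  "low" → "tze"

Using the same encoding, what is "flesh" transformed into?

ntpap

The shift depends on letter class: consonant s→a is +8, but vowel a→l is +11. Two shifts are in play — +11 for a/e/i/o/u, +8 for every other letter.
For flesh: f(cons)+8=n, l(cons)+8=t, e(vowel)+11=p, s(cons)+8=a, h(cons)+8=p.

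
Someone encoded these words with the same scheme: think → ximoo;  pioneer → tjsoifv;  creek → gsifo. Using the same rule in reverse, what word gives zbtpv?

vapor

A repeating key of period 2 is used — shifts +4, +1 over and over.
Undoing it on zbtpv: z−4=v, b−1=a, t−4=p, p−1=o, v−4=r.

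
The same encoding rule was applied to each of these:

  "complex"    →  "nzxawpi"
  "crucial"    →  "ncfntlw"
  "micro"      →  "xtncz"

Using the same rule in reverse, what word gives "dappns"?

speech

Compare letters: c→n is +11, o→z is +11, m→x is +11 — a constant shift. Every letter moves 11 places later in the alphabet, wrapping around z→a.
Decoding dappns: d−11=s, a−11=p, p−11=e, p−11=e, n−11=c, s−11=h.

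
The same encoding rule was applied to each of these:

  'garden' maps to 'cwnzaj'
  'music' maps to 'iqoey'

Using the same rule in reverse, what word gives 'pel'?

tip

Each letter is shifted forward by 22 in the alphabet (a Caesar shift of +22).
Reversing it on pel: p−22=t, e−22=i, l−22=p.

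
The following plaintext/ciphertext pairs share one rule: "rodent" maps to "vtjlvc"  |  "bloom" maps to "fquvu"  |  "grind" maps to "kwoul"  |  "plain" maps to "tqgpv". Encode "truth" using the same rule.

xwaap

Letter i (0-indexed) is shifted by i+4, so successive shifts are 4, 5, 6, ….
For truth: t+4=x, r+5=w, u+6=a, t+7=a, h+8=p.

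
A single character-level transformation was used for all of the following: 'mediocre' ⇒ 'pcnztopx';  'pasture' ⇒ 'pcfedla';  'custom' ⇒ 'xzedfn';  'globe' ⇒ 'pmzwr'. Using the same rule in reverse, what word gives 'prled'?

stage

The word is reversed, then every letter is shifted forward by 11.
Undoing it on prled: shift back: p−11=e, r−11=g, l−11=a, e−11=t, d−11=s → egats; then reverse → stage.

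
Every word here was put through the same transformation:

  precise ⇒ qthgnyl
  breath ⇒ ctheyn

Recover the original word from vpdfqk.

unable

In precise: p→q is +1, r→t is +2, e→h is +3, c→g is +4 — the shift increases by 1 each position. The shift increases by 1 at each position, starting from +1: 1, 2, 3, ….
Undoing it on vpdfqk: v−1=u, p−2=n, d−3=a, f−4=b, q−5=l, k−6=e.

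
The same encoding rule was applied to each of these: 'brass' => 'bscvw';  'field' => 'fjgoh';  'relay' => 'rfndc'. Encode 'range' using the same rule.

In brass: b→b is +0, r→s is +1, a→c is +2, s→v is +3 — the shift increases by 1 each position. The shift increases by 1 at each position, starting from +0: 0, 1, 2, ….
For range: r+0=r, a+1=b, n+2=p, g+3=j, e+4=i.

rbpji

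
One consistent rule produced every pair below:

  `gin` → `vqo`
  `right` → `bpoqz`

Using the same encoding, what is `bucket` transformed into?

bmskcj

The output letters match the input read backwards, each shifted +8: gin reversed is nig. The word is reversed, then every letter is shifted forward by 8.
For bucket: reverse → tekcub; then shift: t+8=b, e+8=m, k+8=s, c+8=k, u+8=c, b+8=j.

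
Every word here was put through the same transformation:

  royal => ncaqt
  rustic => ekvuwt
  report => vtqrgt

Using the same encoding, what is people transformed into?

The output letters match the input read backwards, each shifted +2: royal reversed is layor. Read the word backwards and shift each letter +2.
Applying it to people: reverse → elpoep; then shift: e+2=g, l+2=n, p+2=r, o+2=q, e+2=g, p+2=r.

gnrqgr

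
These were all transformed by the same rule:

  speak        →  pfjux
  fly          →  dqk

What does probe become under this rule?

jgtwu

The word is reversed, then every letter is shifted forward by 5.
For probe: reverse → eborp; then shift: e+5=j, b+5=g, o+5=t, r+5=w, p+5=u.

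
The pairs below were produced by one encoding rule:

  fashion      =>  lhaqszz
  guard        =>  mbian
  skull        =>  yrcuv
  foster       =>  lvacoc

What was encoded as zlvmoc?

In fashion: f→l is +6, a→h is +7, s→a is +8, h→q is +9 — the shift increases by 1 each position. The shift increases by 1 at each position, starting from +6: 6, 7, 8, ….
Decoding zlvmoc: z−6=t, l−7=e, v−8=n, m−9=d, o−10=e, c−11=r.

tender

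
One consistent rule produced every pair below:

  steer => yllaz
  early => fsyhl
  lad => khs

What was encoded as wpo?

The output letters match the input read backwards, each shifted +7: steer reversed is reets. Read the word backwards and shift each letter +7.
Reversing it on wpo: shift back: w−7=p, p−7=i, o−7=h → pih; then reverse → hip.

hip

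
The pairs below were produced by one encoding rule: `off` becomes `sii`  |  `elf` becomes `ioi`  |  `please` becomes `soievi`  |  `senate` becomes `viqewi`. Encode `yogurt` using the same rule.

The shift depends on letter class: consonant f→i is +3, but vowel o→s is +4. Two shifts are in play — +4 for a/e/i/o/u, +3 for every other letter.
For yogurt: y(cons)+3=b, o(vowel)+4=s, g(cons)+3=j, u(vowel)+4=y, r(cons)+3=u, t(cons)+3=w.

bsjyuw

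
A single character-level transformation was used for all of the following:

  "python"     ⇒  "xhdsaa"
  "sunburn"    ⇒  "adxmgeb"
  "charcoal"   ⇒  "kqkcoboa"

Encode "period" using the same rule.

xnbtaq

In python: p→x is +8, y→h is +9, t→d is +10, h→s is +11 — the shift increases by 1 each position. Each letter shifts forward by (position + 8), i.e. 8, 9, 10, … — the shift grows by one for each successive letter.
For period: p+8=x, e+9=n, r+10=b, i+11=t, o+12=a, d+13=q.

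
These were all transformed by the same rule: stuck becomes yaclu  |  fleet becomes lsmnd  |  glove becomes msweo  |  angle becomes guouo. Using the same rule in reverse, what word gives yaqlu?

stick

In stuck: s→y is +6, t→a is +7, u→c is +8, c→l is +9 — the shift increases by 1 each position. The shift increases by 1 at each position, starting from +6: 6, 7, 8, ….
Reversing it on yaqlu: y−6=s, a−7=t, q−8=i, l−9=c, u−10=k.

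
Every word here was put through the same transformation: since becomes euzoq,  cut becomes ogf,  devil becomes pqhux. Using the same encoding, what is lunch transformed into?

xgzot

Compare letters: s→e is +12, i→u is +12, n→z is +12 — a constant shift. Each letter is shifted forward by 12 in the alphabet (a Caesar shift of +12).
Applying it to lunch: l+12=x, u+12=g, n+12=z, c+12=o, h+12=t.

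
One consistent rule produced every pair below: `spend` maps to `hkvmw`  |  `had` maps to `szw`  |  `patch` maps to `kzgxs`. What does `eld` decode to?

vow

Each pair mirrors across the alphabet (s↔h, p↔k, e↔v): positions sum to 25. Each letter is replaced by its mirror in the alphabet: a↔z, b↔y, c↔x, and so on (the Atbash cipher).
Reversing it on eld: e↔v, l↔o, d↔w.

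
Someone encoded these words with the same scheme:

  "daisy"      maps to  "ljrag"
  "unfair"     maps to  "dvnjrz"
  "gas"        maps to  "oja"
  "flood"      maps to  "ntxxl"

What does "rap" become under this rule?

The shift depends on letter class: consonant d→l is +8, but vowel a→j is +9. Two shifts are in play — +9 for a/e/i/o/u, +8 for every other letter.
For rap: r(cons)+8=z, a(vowel)+9=j, p(cons)+8=x.

zjx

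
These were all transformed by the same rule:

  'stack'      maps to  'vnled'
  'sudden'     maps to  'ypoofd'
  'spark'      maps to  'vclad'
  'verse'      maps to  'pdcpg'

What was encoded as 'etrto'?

Two steps: reverse the string, then apply a Caesar shift of +11.
Undoing it on etrto: shift back: e−11=t, t−11=i, r−11=g, t−11=i, o−11=d → tigid; then reverse → digit.

digit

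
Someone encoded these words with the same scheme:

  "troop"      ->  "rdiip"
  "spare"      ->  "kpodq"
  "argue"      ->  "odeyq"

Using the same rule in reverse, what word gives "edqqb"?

t(19)→r(17) and r(17)→d(3) fit y≡7x+14 (mod 26); the inverse of 7 mod 26 is 15. Treating letters as 0–25, the rule is x ↦ 7x + 14 (mod 26).
Undoing it on edqqb: e(4)→15·(4−14)≡6=g; d(3)→15·(3−14)≡17=r; q(16)→15·(16−14)≡4=e; q(16)→15·(16−14)≡4=e; b(1)→15·(1−14)≡13=n (all mod 26).

green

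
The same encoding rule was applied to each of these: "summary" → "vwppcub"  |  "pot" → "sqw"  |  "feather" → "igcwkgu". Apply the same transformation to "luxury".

owawub

Two shifts are in play — +2 for a/e/i/o/u, +3 for every other letter.
Applying it to luxury: l(cons)+3=o, u(vowel)+2=w, x(cons)+3=a, u(vowel)+2=w, r(cons)+3=u, y(cons)+3=b.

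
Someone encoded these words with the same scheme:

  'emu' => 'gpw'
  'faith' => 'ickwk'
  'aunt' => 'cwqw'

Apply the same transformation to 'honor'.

kqqqu

The shift depends on letter class: consonant m→p is +3, but vowel e→g is +2. Two shifts are in play — +2 for a/e/i/o/u, +3 for every other letter.
For honor: h(cons)+3=k, o(vowel)+2=q, n(cons)+3=q, o(vowel)+2=q, r(cons)+3=u.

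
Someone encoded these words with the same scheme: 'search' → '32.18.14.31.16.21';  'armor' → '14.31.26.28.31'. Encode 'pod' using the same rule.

29.28.17

s is letter #19 and maps to 32: an offset of 13. Letters become their 1-based position plus 13 (so a→14, b→15, …).
For pod: p=16→29, o=15→28, d=4→17.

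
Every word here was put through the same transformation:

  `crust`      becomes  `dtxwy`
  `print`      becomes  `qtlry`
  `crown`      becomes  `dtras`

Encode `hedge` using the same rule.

iggkj

In crust: c→d is +1, r→t is +2, u→x is +3, s→w is +4 — the shift increases by 1 each position. Letter i (0-indexed) is shifted by i+1, so successive shifts are 1, 2, 3, ….
On hedge: h+1=i, e+2=g, d+3=g, g+4=k, e+5=j.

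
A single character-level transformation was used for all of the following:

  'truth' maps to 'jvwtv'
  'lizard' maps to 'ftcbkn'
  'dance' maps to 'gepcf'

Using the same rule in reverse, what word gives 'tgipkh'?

finger

The output letters match the input read backwards, each shifted +2: truth reversed is hturt. The word is reversed, then every letter is shifted forward by 2.
Decoding tgipkh: shift back: t−2=r, g−2=e, i−2=g, p−2=n, k−2=i, h−2=f → regnif; then reverse → finger.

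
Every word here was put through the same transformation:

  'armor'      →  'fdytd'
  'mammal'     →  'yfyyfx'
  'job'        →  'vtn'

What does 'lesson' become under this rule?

Vowels shift forward by 5 and consonants shift forward by 12.
Applying it to lesson: l(cons)+12=x, e(vowel)+5=j, s(cons)+12=e, s(cons)+12=e, o(vowel)+5=t, n(cons)+12=z.

xjeetz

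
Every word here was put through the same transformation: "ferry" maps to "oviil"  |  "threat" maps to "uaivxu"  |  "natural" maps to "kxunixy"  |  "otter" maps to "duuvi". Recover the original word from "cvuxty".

f(5)→o(14) and e(4)→v(21) fit y≡19x+23 (mod 26); the inverse of 19 mod 26 is 11. Each letter's alphabet position (a=0..z=25) is mapped through 19·x+23 mod 26 — an affine cipher.
Undoing it on cvuxty: c(2)→11·(2−23)≡3=d; v(21)→11·(21−23)≡4=e; u(20)→11·(20−23)≡19=t; x(23)→11·(23−23)≡0=a; t(19)→11·(19−23)≡8=i; y(24)→11·(24−23)≡11=l (all mod 26).

detail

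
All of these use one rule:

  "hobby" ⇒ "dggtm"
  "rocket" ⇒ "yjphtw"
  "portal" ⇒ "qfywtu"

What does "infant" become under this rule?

ysfksn

Two steps: reverse the string, then apply a Caesar shift of +5.
On infant: reverse → tnafni; then shift: t+5=y, n+5=s, a+5=f, f+5=k, n+5=s, i+5=n.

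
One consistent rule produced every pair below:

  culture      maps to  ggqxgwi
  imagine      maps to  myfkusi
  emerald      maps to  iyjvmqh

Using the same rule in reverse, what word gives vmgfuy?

Shifts by position in culture: pos 0: c→g (+4), pos 1: u→g (+12), pos 2: l→q (+5), pos 3: t→x (+4), pos 4: u→g (+12), pos 5: r→w (+5) — repeating every 3. It's a Vigenère-style cipher with numeric key [4,12,5]: position i shifts by key[i mod 3].
Decoding vmgfuy: v−4=r, m−12=a, g−5=b, f−4=b, u−12=i, y−5=t.

rabbit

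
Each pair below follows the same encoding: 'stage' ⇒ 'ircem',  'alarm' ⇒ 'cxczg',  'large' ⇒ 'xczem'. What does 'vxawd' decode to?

fluid

s(18)→i(8) and t(19)→r(17) fit y≡9x+2 (mod 26); the inverse of 9 mod 26 is 3. Each letter's alphabet position (a=0..z=25) is mapped through 9·x+2 mod 26 — an affine cipher.
Reversing it on vxawd: v(21)→3·(21−2)≡5=f; x(23)→3·(23−2)≡11=l; a(0)→3·(0−2)≡20=u; w(22)→3·(22−2)≡8=i; d(3)→3·(3−2)≡3=d (all mod 26).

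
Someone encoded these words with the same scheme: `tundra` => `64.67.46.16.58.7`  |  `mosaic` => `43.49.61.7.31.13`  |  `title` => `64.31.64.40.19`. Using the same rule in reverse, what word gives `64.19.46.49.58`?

Each letter becomes 3×(its alphabet position, a=1..z=26) + 4.
Reversing it on 64.19.46.49.58: 64→(64−4)÷3=20=t, 19→(19−4)÷3=5=e, 46→(46−4)÷3=14=n, 49→(49−4)÷3=15=o, 58→(58−4)÷3=18=r.

tenor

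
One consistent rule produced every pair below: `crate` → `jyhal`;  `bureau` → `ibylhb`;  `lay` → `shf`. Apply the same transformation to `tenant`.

Compare letters: c→j is +7, r→y is +7, a→h is +7 — a constant shift. It's a constant shift of +7 (ROT7).
For tenant: t+7=a, e+7=l, n+7=u, a+7=h, n+7=u, t+7=a.

aluhua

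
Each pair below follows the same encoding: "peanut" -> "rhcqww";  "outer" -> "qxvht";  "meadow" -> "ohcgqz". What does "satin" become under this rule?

A repeating key of period 2 is used — shifts +2, +3 over and over.
For satin: s+2=u, a+3=d, t+2=v, i+3=l, n+2=p.

udvlp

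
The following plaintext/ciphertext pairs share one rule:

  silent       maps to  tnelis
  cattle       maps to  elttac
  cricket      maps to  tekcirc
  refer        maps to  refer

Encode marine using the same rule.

It's just the letters in reverse order.
On marine: reverse → eniram.

eniram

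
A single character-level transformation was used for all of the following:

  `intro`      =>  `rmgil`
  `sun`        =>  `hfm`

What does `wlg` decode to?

dot

Each pair mirrors across the alphabet (i↔r, n↔m, t↔g): positions sum to 25. This is the alphabet-reversal cipher (Atbash): a becomes z, b becomes y, etc.
Reversing it on wlg: w↔d, l↔o, g↔t.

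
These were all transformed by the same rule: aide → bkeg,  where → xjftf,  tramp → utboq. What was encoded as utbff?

trade

Shifts by position in aide: pos 0: a→b (+1), pos 1: i→k (+2), pos 2: d→e (+1), pos 3: e→g (+2) — repeating every 2. The shifts repeat in a cycle of length 2: positions 0,1,… shift by +1, +2, then the pattern repeats.
Reversing it on utbff: u−1=t, t−2=r, b−1=a, f−2=d, f−1=e.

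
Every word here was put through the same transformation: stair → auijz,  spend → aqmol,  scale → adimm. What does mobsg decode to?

entry

Shifts by position in stair: pos 0: s→a (+8), pos 1: t→u (+1), pos 2: a→i (+8), pos 3: i→j (+1) — repeating every 2. It's a Vigenère-style cipher with numeric key [8,1]: position i shifts by key[i mod 2].
Reversing it on mobsg: m−8=e, o−1=n, b−8=t, s−1=r, g−8=y.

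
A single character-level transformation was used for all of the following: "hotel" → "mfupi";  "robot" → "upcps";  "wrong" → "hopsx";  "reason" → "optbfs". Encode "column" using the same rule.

Read the word backwards and shift each letter +1.
Applying it to column: reverse → nmuloc; then shift: n+1=o, m+1=n, u+1=v, l+1=m, o+1=p, c+1=d.

onvmpd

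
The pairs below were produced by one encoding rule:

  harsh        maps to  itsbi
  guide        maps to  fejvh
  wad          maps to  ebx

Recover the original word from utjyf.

Two steps: reverse the string, then apply a Caesar shift of +1.
Decoding utjyf: shift back: u−1=t, t−1=s, j−1=i, y−1=x, f−1=e → tsixe; then reverse → exist.

exist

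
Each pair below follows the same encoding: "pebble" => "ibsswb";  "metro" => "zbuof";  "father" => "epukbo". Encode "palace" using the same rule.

p(15)→i(8) and e(4)→b(1) fit y≡3x+15 (mod 26); the inverse of 3 mod 26 is 9. Treating letters as 0–25, the rule is x ↦ 3x + 15 (mod 26).
On palace: p(15)→3·15+15≡8=i; a(0)→3·0+15≡15=p; l(11)→3·11+15≡22=w; a(0)→3·0+15≡15=p; c(2)→3·2+15≡21=v; e(4)→3·4+15≡1=b (all mod 26).

ipwpvb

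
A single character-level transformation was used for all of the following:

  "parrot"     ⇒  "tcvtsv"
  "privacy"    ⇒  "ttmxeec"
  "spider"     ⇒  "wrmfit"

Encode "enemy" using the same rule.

ipioc

The shifts repeat in a cycle of length 2: positions 0,1,… shift by +4, +2, then the pattern repeats.
Applying it to enemy: e+4=i, n+2=p, e+4=i, m+2=o, y+4=c.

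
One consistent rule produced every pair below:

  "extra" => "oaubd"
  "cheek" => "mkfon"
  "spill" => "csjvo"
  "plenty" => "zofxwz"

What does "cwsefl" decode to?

Shifts by position in extra: pos 0: e→o (+10), pos 1: x→a (+3), pos 2: t→u (+1), pos 3: r→b (+10), pos 4: a→d (+3) — repeating every 3. It's a Vigenère-style cipher with numeric key [10,3,1]: position i shifts by key[i mod 3].
Decoding cwsefl: c−10=s, w−3=t, s−1=r, e−10=u, f−3=c, l−1=k.

struck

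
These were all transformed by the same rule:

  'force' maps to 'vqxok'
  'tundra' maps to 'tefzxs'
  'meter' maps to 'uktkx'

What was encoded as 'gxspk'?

grave

f(5)→v(21) and o(14)→q(16) fit y≡11x+18 (mod 26); the inverse of 11 mod 26 is 19. This is an affine cipher: with a=0,…,z=25, each position x becomes (11x+18) mod 26.
Decoding gxspk: g(6)→19·(6−18)≡6=g; x(23)→19·(23−18)≡17=r; s(18)→19·(18−18)≡0=a; p(15)→19·(15−18)≡21=v; k(10)→19·(10−18)≡4=e (all mod 26).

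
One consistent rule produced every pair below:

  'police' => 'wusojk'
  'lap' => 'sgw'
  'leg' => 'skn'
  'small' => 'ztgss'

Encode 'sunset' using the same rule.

zauzka

The shift depends on letter class: consonant p→w is +7, but vowel o→u is +6. Vowels shift forward by 6 and consonants shift forward by 7.
Applying it to sunset: s(cons)+7=z, u(vowel)+6=a, n(cons)+7=u, s(cons)+7=z, e(vowel)+6=k, t(cons)+7=a.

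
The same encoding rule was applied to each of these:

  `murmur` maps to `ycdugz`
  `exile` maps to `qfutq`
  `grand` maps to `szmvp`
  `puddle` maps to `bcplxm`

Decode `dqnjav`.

ribbon

Shifts by position in murmur: pos 0: m→y (+12), pos 1: u→c (+8), pos 2: r→d (+12), pos 3: m→u (+8) — repeating every 2. It's a Vigenère-style cipher with numeric key [12,8]: position i shifts by key[i mod 2].
Reversing it on dqnjav: d−12=r, q−8=i, n−12=b, j−8=b, a−12=o, v−8=n.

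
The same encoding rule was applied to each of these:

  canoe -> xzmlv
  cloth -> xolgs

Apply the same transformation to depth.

wvkgs

Each letter is replaced by its mirror in the alphabet: a↔z, b↔y, c↔x, and so on (the Atbash cipher).
For depth: d↔w, e↔v, p↔k, t↔g, h↔s.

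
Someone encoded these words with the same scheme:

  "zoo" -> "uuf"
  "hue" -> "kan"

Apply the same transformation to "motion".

tuozus

The output letters match the input read backwards, each shifted +6: zoo reversed is ooz. Read the word backwards and shift each letter +6.
On motion: reverse → noitom; then shift: n+6=t, o+6=u, i+6=o, t+6=z, o+6=u, m+6=s.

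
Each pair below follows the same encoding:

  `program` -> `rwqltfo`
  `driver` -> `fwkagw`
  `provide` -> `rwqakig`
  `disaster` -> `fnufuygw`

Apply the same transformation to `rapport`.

tfruqwv

The shifts repeat in a cycle of length 2: positions 0,1,… shift by +2, +5, then the pattern repeats.
Applying it to rapport: r+2=t, a+5=f, p+2=r, p+5=u, o+2=q, r+5=w, t+2=v.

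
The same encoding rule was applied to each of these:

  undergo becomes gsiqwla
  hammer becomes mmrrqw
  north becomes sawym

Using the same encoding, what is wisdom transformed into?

buxiar

The shift depends on letter class: consonant n→s is +5, but vowel u→g is +12. The rule splits by letter class: vowels +12, consonants +5.
For wisdom: w(cons)+5=b, i(vowel)+12=u, s(cons)+5=x, d(cons)+5=i, o(vowel)+12=a, m(cons)+5=r.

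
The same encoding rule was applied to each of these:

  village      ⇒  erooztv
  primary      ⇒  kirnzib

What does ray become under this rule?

Each pair mirrors across the alphabet (v↔e, i↔r, l↔o): positions sum to 25. Letters are reflected about the middle of the alphabet (position → 25−position): Atbash.
On ray: r↔i, a↔z, y↔b.

izb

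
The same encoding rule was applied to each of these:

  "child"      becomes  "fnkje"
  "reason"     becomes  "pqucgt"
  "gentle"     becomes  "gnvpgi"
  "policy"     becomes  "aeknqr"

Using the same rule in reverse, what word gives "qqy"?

woo

The output letters match the input read backwards, each shifted +2: child reversed is dlihc. The word is reversed, then every letter is shifted forward by 2.
Decoding qqy: shift back: q−2=o, q−2=o, y−2=w → oow; then reverse → woo.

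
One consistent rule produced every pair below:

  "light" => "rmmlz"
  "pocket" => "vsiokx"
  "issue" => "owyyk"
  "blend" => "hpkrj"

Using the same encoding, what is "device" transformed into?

A repeating key of period 2 is used — shifts +6, +4 over and over.
For device: d+6=j, e+4=i, v+6=b, i+4=m, c+6=i, e+4=i.

jibmii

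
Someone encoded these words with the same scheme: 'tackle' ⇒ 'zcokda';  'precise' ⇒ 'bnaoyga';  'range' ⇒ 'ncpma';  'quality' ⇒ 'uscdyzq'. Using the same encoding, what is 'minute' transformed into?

wypsza

t(19)→z(25) and a(0)→c(2) fit y≡19x+2 (mod 26); the inverse of 19 mod 26 is 11. Treating letters as 0–25, the rule is x ↦ 19x + 2 (mod 26).
On minute: m(12)→19·12+2≡22=w; i(8)→19·8+2≡24=y; n(13)→19·13+2≡15=p; u(20)→19·20+2≡18=s; t(19)→19·19+2≡25=z; e(4)→19·4+2≡0=a (all mod 26).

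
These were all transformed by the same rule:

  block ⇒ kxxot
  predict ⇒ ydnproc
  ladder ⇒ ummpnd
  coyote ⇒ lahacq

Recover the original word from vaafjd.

mortar

Shifts by position in block: pos 0: b→k (+9), pos 1: l→x (+12), pos 2: o→x (+9), pos 3: c→o (+12) — repeating every 2. The shifts repeat in a cycle of length 2: positions 0,1,… shift by +9, +12, then the pattern repeats.
Undoing it on vaafjd: v−9=m, a−12=o, a−9=r, f−12=t, j−9=a, d−12=r.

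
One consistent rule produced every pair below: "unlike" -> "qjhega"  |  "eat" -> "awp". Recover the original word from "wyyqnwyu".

Compare letters: u→q is +22, n→j is +22, l→h is +22 — a constant shift. It's a constant shift of +22 (ROT22).
Undoing it on wyyqnwyu: w−22=a, y−22=c, y−22=c, q−22=u, n−22=r, w−22=a, y−22=c, u−22=y.

accuracy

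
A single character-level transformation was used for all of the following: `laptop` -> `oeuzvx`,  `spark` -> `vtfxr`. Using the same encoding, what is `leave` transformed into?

oifbl

Each letter shifts forward by (position + 3), i.e. 3, 4, 5, … — the shift grows by one for each successive letter.
On leave: l+3=o, e+4=i, a+5=f, v+6=b, e+7=l.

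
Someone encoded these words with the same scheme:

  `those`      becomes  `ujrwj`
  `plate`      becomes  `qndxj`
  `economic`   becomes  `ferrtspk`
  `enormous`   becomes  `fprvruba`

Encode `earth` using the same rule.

Each letter shifts forward by (position + 1), i.e. 1, 2, 3, … — the shift grows by one for each successive letter.
On earth: e+1=f, a+2=c, r+3=u, t+4=x, h+5=m.

fcuxm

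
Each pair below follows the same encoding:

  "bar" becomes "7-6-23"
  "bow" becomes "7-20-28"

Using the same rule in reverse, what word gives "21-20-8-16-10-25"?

pocket

b is letter #2 and maps to 7: an offset of 5. The number is (letter's place in the alphabet, a=1) + 5.
Decoding 21-20-8-16-10-25: 21→(21−5)÷1=16=p, 20→(20−5)÷1=15=o, 8→(8−5)÷1=3=c, 16→(16−5)÷1=11=k, 10→(10−5)÷1=5=e, 25→(25−5)÷1=20=t.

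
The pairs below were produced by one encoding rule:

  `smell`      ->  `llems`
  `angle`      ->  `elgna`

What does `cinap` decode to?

The output letters match the input read backwards: smell reversed is llems. It's just the letters in reverse order.
Undoing it on cinap: then reverse → panic.

panic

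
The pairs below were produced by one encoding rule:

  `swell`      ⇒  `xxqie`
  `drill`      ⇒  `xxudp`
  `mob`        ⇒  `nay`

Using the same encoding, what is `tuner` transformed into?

The word is reversed, then every letter is shifted forward by 12.
Applying it to tuner: reverse → renut; then shift: r+12=d, e+12=q, n+12=z, u+12=g, t+12=f.

dqzgf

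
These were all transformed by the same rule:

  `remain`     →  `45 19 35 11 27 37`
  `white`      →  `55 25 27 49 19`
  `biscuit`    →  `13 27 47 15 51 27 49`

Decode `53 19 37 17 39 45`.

r(#18)→45 and e(#5)→19: differences scale by 2, so n = 2·pos + 9. The formula is n = 2×(alphabet index, a=1) + 9.
Undoing it on 53 19 37 17 39 45: 53→(53−9)÷2=22=v, 19→(19−9)÷2=5=e, 37→(37−9)÷2=14=n, 17→(17−9)÷2=4=d, 39→(39−9)÷2=15=o, 45→(45−9)÷2=18=r.

vendor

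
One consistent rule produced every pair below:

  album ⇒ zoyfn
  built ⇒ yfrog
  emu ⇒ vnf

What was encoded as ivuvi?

Each pair mirrors across the alphabet (a↔z, l↔o, b↔y): positions sum to 25. Letters are reflected about the middle of the alphabet (position → 25−position): Atbash.
Undoing it on ivuvi: i↔r, v↔e, u↔f, v↔e, i↔r.

refer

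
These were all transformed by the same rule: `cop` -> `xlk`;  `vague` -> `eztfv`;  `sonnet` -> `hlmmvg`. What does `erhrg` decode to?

visit

Each pair mirrors across the alphabet (c↔x, o↔l, p↔k): positions sum to 25. This is the alphabet-reversal cipher (Atbash): a becomes z, b becomes y, etc.
Reversing it on erhrg: e↔v, r↔i, h↔s, r↔i, g↔t.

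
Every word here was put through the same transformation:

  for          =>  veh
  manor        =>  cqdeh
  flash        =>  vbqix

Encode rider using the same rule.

Compare letters: f→v is +16, o→e is +16, r→h is +16 — a constant shift. This is a Caesar cipher with shift 16.
On rider: r+16=h, i+16=y, d+16=t, e+16=u, r+16=h.

hytuh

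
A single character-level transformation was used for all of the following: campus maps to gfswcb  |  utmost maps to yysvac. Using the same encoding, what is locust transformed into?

Letter i (0-indexed) is shifted by i+4, so successive shifts are 4, 5, 6, ….
For locust: l+4=p, o+5=t, c+6=i, u+7=b, s+8=a, t+9=c.

ptibac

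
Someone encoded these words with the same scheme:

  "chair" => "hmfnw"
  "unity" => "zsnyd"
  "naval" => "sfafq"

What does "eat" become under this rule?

jfy

Compare letters: c→h is +5, h→m is +5, a→f is +5 — a constant shift. Every letter moves 5 places later in the alphabet, wrapping around z→a.
On eat: e+5=j, a+5=f, t+5=y.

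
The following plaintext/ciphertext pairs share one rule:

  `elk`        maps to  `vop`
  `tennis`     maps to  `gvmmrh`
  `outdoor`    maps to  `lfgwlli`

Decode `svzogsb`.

healthy

This is the alphabet-reversal cipher (Atbash): a becomes z, b becomes y, etc.
Decoding svzogsb: s↔h, v↔e, z↔a, o↔l, g↔t, s↔h, b↔y.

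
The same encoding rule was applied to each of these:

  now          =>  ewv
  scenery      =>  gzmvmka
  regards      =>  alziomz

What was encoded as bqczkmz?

recruit

The output letters match the input read backwards, each shifted +8: now reversed is won. The word is reversed, then every letter is shifted forward by 8.
Undoing it on bqczkmz: shift back: b−8=t, q−8=i, c−8=u, z−8=r, k−8=c, m−8=e, z−8=r → tiurcer; then reverse → recruit.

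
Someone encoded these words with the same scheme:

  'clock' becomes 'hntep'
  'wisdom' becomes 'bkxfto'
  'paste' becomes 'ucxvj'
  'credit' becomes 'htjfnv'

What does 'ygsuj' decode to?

It's a Vigenère-style cipher with numeric key [5,2]: position i shifts by key[i mod 2].
Decoding ygsuj: y−5=t, g−2=e, s−5=n, u−2=s, j−5=e.

tense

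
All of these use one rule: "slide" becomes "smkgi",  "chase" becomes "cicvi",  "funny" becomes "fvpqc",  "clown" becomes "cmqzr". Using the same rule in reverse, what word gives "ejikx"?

eight

In slide: s→s is +0, l→m is +1, i→k is +2, d→g is +3 — the shift increases by 1 each position. Each letter shifts forward by its position index (0, 1, 2, …) — the shift grows by one for each successive letter.
Undoing it on ejikx: e−0=e, j−1=i, i−2=g, k−3=h, x−4=t.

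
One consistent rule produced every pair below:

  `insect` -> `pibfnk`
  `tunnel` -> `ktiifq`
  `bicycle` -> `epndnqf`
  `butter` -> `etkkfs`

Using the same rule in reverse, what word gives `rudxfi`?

i(8)→p(15) and n(13)→i(8) fit y≡9x+21 (mod 26); the inverse of 9 mod 26 is 3. Treating letters as 0–25, the rule is x ↦ 9x + 21 (mod 26).
Reversing it on rudxfi: r(17)→3·(17−21)≡14=o; u(20)→3·(20−21)≡23=x; d(3)→3·(3−21)≡24=y; x(23)→3·(23−21)≡6=g; f(5)→3·(5−21)≡4=e; i(8)→3·(8−21)≡13=n (all mod 26).

oxygen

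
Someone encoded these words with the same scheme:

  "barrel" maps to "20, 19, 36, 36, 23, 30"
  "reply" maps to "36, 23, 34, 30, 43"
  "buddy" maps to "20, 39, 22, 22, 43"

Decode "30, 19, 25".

lag

b is letter #2 and maps to 20: an offset of 18. Each letter is replaced by its alphabet position (a=1..z=26) + 18.
Decoding 30, 19, 25: 30→(30−18)÷1=12=l, 19→(19−18)÷1=1=a, 25→(25−18)÷1=7=g.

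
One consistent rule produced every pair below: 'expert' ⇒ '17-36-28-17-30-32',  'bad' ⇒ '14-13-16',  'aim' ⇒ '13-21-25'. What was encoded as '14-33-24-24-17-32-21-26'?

e is letter #5 and maps to 17: an offset of 12. The number is (letter's place in the alphabet, a=1) + 12.
Undoing it on 14-33-24-24-17-32-21-26: 14→(14−12)÷1=2=b, 33→(33−12)÷1=21=u, 24→(24−12)÷1=12=l, 24→(24−12)÷1=12=l, 17→(17−12)÷1=5=e, 32→(32−12)÷1=20=t, 21→(21−12)÷1=9=i, 26→(26−12)÷1=14=n.

bulletin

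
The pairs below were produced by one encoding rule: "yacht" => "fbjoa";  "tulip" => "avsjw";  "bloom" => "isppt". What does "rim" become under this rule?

yjt

The shift depends on letter class: consonant y→f is +7, but vowel a→b is +1. Two shifts are in play — +1 for a/e/i/o/u, +7 for every other letter.
For rim: r(cons)+7=y, i(vowel)+1=j, m(cons)+7=t.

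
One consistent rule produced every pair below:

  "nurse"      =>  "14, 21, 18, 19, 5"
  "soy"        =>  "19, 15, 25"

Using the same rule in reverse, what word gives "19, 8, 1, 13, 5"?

shame

n is letter #14 and maps to 14: an offset of 0. Each letter is replaced by its alphabet position (a=1, b=2, …, z=26).
Reversing it on 19, 8, 1, 13, 5: 19=s, 8=h, 1=a, 13=m, 5=e.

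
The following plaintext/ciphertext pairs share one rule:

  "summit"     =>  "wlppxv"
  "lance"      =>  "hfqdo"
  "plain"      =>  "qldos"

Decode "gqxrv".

sound

The output letters match the input read backwards, each shifted +3: summit reversed is timmus. Read the word backwards and shift each letter +3.
Decoding gqxrv: shift back: g−3=d, q−3=n, x−3=u, r−3=o, v−3=s → dnuos; then reverse → sound.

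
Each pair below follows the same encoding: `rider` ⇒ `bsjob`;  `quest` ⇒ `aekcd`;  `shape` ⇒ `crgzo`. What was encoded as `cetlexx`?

Shifts by position in rider: pos 0: r→b (+10), pos 1: i→s (+10), pos 2: d→j (+6), pos 3: e→o (+10), pos 4: r→b (+10) — repeating every 3. The shifts repeat in a cycle of length 3: positions 0,1,… shift by +10, +10, +6, then the pattern repeats.
Undoing it on cetlexx: c−10=s, e−10=u, t−6=n, l−10=b, e−10=u, x−6=r, x−10=n.

sunburn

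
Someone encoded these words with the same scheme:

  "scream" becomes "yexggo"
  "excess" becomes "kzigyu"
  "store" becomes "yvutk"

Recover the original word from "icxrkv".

carpet

Shifts by position in scream: pos 0: s→y (+6), pos 1: c→e (+2), pos 2: r→x (+6), pos 3: e→g (+2) — repeating every 2. It's a Vigenère-style cipher with numeric key [6,2]: position i shifts by key[i mod 2].
Reversing it on icxrkv: i−6=c, c−2=a, x−6=r, r−2=p, k−6=e, v−2=t.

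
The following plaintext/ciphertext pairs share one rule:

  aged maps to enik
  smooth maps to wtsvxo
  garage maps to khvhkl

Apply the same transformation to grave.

kyeci

Shifts by position in aged: pos 0: a→e (+4), pos 1: g→n (+7), pos 2: e→i (+4), pos 3: d→k (+7) — repeating every 2. A repeating key of period 2 is used — shifts +4, +7 over and over.
Applying it to grave: g+4=k, r+7=y, a+4=e, v+7=c, e+4=i.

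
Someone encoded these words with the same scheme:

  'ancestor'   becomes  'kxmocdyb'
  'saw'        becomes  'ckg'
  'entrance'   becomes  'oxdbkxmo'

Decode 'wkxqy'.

Compare letters: a→k is +10, n→x is +10, c→m is +10 — a constant shift. It's a constant shift of +10 (ROT10).
Undoing it on wkxqy: w−10=m, k−10=a, x−10=n, q−10=g, y−10=o.

mango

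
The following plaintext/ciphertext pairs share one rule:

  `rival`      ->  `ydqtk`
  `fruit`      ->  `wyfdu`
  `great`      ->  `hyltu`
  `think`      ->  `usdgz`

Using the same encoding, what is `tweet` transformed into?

r(17)→y(24) and i(8)→d(3) fit y≡11x+19 (mod 26); the inverse of 11 mod 26 is 19. Treating letters as 0–25, the rule is x ↦ 11x + 19 (mod 26).
For tweet: t(19)→11·19+19≡20=u; w(22)→11·22+19≡1=b; e(4)→11·4+19≡11=l; e(4)→11·4+19≡11=l; t(19)→11·19+19≡20=u (all mod 26).

ubllu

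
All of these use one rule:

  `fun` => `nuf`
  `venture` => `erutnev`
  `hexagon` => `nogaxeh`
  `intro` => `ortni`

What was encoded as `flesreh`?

herself

The output letters match the input read backwards: fun reversed is nuf. The word is simply reversed.
Decoding flesreh: then reverse → herself.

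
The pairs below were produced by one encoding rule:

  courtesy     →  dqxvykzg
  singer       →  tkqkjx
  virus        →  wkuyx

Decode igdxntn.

Each letter shifts forward by (position + 1), i.e. 1, 2, 3, … — the shift grows by one for each successive letter.
Decoding igdxntn: i−1=h, g−2=e, d−3=a, x−4=t, n−5=i, t−6=n, n−7=g.

heating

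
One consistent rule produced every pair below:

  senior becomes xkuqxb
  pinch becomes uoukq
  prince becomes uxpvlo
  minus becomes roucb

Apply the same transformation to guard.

In senior: s→x is +5, e→k is +6, n→u is +7, i→q is +8 — the shift increases by 1 each position. The shift increases by 1 at each position, starting from +5: 5, 6, 7, ….
On guard: g+5=l, u+6=a, a+7=h, r+8=z, d+9=m.

lahzm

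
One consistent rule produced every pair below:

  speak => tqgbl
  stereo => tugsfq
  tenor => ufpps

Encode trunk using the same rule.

It's a Vigenère-style cipher with numeric key [1,1,2]: position i shifts by key[i mod 3].
For trunk: t+1=u, r+1=s, u+2=w, n+1=o, k+1=l.

uswol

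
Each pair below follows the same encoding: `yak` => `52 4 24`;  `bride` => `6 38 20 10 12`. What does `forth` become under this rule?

y(#25)→52 and a(#1)→4: differences scale by 2, so n = 2·pos + 2. With a=1..z=26, the number is 2·pos + 2.
On forth: f=6→14, o=15→32, r=18→38, t=20→42, h=8→18.

14 32 38 42 18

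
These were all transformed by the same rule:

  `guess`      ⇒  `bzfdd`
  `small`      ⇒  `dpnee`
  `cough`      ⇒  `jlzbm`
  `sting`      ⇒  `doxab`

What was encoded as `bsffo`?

Each letter's alphabet position (a=0..z=25) is mapped through 11·x+13 mod 26 — an affine cipher.
Reversing it on bsffo: b(1)→19·(1−13)≡6=g; s(18)→19·(18−13)≡17=r; f(5)→19·(5−13)≡4=e; f(5)→19·(5−13)≡4=e; o(14)→19·(14−13)≡19=t (all mod 26).

greet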